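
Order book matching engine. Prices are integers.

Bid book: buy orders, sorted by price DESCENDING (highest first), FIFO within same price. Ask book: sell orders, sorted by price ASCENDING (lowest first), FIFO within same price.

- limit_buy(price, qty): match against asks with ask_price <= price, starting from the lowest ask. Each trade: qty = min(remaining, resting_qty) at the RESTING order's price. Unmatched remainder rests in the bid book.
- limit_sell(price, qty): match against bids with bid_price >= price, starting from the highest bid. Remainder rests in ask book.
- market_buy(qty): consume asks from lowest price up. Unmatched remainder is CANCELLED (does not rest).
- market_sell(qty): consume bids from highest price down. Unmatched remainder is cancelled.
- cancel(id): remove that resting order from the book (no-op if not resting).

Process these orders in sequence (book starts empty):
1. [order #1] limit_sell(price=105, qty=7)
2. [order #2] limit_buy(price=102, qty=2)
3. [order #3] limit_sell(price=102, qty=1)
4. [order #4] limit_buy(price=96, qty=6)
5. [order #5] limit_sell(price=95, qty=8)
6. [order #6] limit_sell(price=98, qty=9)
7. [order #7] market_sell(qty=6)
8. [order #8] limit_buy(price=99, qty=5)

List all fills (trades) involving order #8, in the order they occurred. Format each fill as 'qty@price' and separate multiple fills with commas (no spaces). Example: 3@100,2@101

After op 1 [order #1] limit_sell(price=105, qty=7): fills=none; bids=[-] asks=[#1:7@105]
After op 2 [order #2] limit_buy(price=102, qty=2): fills=none; bids=[#2:2@102] asks=[#1:7@105]
After op 3 [order #3] limit_sell(price=102, qty=1): fills=#2x#3:1@102; bids=[#2:1@102] asks=[#1:7@105]
After op 4 [order #4] limit_buy(price=96, qty=6): fills=none; bids=[#2:1@102 #4:6@96] asks=[#1:7@105]
After op 5 [order #5] limit_sell(price=95, qty=8): fills=#2x#5:1@102 #4x#5:6@96; bids=[-] asks=[#5:1@95 #1:7@105]
After op 6 [order #6] limit_sell(price=98, qty=9): fills=none; bids=[-] asks=[#5:1@95 #6:9@98 #1:7@105]
After op 7 [order #7] market_sell(qty=6): fills=none; bids=[-] asks=[#5:1@95 #6:9@98 #1:7@105]
After op 8 [order #8] limit_buy(price=99, qty=5): fills=#8x#5:1@95 #8x#6:4@98; bids=[-] asks=[#6:5@98 #1:7@105]

Answer: 1@95,4@98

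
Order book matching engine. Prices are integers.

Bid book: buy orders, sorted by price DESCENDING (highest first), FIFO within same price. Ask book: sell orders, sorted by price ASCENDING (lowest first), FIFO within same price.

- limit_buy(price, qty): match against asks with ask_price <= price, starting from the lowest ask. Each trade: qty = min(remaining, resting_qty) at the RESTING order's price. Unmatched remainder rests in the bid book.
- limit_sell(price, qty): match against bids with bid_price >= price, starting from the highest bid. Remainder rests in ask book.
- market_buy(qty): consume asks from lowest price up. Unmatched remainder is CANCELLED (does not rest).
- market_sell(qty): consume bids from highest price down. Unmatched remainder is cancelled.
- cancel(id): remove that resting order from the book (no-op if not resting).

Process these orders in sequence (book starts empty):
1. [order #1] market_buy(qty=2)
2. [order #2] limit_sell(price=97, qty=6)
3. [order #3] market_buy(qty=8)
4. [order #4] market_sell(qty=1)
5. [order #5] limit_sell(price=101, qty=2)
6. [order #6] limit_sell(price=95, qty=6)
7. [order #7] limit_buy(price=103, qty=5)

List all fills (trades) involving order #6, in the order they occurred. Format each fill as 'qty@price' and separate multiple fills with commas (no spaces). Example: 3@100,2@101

Answer: 5@95

Derivation:
After op 1 [order #1] market_buy(qty=2): fills=none; bids=[-] asks=[-]
After op 2 [order #2] limit_sell(price=97, qty=6): fills=none; bids=[-] asks=[#2:6@97]
After op 3 [order #3] market_buy(qty=8): fills=#3x#2:6@97; bids=[-] asks=[-]
After op 4 [order #4] market_sell(qty=1): fills=none; bids=[-] asks=[-]
After op 5 [order #5] limit_sell(price=101, qty=2): fills=none; bids=[-] asks=[#5:2@101]
After op 6 [order #6] limit_sell(price=95, qty=6): fills=none; bids=[-] asks=[#6:6@95 #5:2@101]
After op 7 [order #7] limit_buy(price=103, qty=5): fills=#7x#6:5@95; bids=[-] asks=[#6:1@95 #5:2@101]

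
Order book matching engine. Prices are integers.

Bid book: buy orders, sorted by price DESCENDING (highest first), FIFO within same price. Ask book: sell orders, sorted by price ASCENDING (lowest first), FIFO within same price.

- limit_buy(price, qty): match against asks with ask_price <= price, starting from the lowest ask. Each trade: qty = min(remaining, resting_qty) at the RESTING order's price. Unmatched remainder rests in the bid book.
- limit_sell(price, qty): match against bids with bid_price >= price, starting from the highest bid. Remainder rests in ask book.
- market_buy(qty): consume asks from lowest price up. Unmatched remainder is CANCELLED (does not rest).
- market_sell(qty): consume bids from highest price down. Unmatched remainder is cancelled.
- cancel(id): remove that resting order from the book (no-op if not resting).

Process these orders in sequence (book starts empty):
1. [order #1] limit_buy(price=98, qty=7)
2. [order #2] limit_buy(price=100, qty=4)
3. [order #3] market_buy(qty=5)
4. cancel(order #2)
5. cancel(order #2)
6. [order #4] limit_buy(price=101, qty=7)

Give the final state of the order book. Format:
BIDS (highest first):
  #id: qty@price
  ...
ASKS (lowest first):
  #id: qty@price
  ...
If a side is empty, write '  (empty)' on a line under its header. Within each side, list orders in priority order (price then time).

Answer: BIDS (highest first):
  #4: 7@101
  #1: 7@98
ASKS (lowest first):
  (empty)

Derivation:
After op 1 [order #1] limit_buy(price=98, qty=7): fills=none; bids=[#1:7@98] asks=[-]
After op 2 [order #2] limit_buy(price=100, qty=4): fills=none; bids=[#2:4@100 #1:7@98] asks=[-]
After op 3 [order #3] market_buy(qty=5): fills=none; bids=[#2:4@100 #1:7@98] asks=[-]
After op 4 cancel(order #2): fills=none; bids=[#1:7@98] asks=[-]
After op 5 cancel(order #2): fills=none; bids=[#1:7@98] asks=[-]
After op 6 [order #4] limit_buy(price=101, qty=7): fills=none; bids=[#4:7@101 #1:7@98] asks=[-]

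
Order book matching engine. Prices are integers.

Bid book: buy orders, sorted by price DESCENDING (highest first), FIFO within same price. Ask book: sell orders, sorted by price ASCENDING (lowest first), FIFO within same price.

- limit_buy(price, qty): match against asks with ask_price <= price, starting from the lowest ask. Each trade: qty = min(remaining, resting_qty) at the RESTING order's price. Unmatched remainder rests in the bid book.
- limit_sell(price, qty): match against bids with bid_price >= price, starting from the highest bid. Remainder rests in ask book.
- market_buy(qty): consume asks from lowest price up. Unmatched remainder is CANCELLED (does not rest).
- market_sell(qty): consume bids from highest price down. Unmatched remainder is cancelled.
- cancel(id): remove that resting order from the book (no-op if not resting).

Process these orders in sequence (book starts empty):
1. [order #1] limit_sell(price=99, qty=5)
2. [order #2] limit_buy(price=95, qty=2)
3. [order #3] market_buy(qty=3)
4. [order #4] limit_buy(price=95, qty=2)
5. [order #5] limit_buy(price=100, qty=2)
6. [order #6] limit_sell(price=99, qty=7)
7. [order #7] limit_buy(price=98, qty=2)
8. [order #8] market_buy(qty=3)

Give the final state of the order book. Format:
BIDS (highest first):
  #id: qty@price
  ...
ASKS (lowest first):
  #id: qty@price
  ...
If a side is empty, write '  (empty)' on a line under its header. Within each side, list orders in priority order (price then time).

After op 1 [order #1] limit_sell(price=99, qty=5): fills=none; bids=[-] asks=[#1:5@99]
After op 2 [order #2] limit_buy(price=95, qty=2): fills=none; bids=[#2:2@95] asks=[#1:5@99]
After op 3 [order #3] market_buy(qty=3): fills=#3x#1:3@99; bids=[#2:2@95] asks=[#1:2@99]
After op 4 [order #4] limit_buy(price=95, qty=2): fills=none; bids=[#2:2@95 #4:2@95] asks=[#1:2@99]
After op 5 [order #5] limit_buy(price=100, qty=2): fills=#5x#1:2@99; bids=[#2:2@95 #4:2@95] asks=[-]
After op 6 [order #6] limit_sell(price=99, qty=7): fills=none; bids=[#2:2@95 #4:2@95] asks=[#6:7@99]
After op 7 [order #7] limit_buy(price=98, qty=2): fills=none; bids=[#7:2@98 #2:2@95 #4:2@95] asks=[#6:7@99]
After op 8 [order #8] market_buy(qty=3): fills=#8x#6:3@99; bids=[#7:2@98 #2:2@95 #4:2@95] asks=[#6:4@99]

Answer: BIDS (highest first):
  #7: 2@98
  #2: 2@95
  #4: 2@95
ASKS (lowest first):
  #6: 4@99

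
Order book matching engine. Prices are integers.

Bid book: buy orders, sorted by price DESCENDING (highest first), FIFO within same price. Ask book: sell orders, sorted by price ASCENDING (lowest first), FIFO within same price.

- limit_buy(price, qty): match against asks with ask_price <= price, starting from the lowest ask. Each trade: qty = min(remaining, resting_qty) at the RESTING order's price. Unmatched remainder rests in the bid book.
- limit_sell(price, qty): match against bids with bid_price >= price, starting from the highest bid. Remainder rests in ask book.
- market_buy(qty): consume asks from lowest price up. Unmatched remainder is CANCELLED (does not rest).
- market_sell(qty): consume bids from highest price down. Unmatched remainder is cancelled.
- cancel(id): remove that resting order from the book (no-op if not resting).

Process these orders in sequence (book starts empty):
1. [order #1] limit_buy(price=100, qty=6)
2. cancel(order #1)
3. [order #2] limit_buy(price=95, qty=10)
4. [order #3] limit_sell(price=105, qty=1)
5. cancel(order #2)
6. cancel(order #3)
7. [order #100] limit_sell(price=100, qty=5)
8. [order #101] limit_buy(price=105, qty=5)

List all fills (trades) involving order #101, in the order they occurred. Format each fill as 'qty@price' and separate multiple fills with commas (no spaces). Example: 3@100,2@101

Answer: 5@100

Derivation:
After op 1 [order #1] limit_buy(price=100, qty=6): fills=none; bids=[#1:6@100] asks=[-]
After op 2 cancel(order #1): fills=none; bids=[-] asks=[-]
After op 3 [order #2] limit_buy(price=95, qty=10): fills=none; bids=[#2:10@95] asks=[-]
After op 4 [order #3] limit_sell(price=105, qty=1): fills=none; bids=[#2:10@95] asks=[#3:1@105]
After op 5 cancel(order #2): fills=none; bids=[-] asks=[#3:1@105]
After op 6 cancel(order #3): fills=none; bids=[-] asks=[-]
After op 7 [order #100] limit_sell(price=100, qty=5): fills=none; bids=[-] asks=[#100:5@100]
After op 8 [order #101] limit_buy(price=105, qty=5): fills=#101x#100:5@100; bids=[-] asks=[-]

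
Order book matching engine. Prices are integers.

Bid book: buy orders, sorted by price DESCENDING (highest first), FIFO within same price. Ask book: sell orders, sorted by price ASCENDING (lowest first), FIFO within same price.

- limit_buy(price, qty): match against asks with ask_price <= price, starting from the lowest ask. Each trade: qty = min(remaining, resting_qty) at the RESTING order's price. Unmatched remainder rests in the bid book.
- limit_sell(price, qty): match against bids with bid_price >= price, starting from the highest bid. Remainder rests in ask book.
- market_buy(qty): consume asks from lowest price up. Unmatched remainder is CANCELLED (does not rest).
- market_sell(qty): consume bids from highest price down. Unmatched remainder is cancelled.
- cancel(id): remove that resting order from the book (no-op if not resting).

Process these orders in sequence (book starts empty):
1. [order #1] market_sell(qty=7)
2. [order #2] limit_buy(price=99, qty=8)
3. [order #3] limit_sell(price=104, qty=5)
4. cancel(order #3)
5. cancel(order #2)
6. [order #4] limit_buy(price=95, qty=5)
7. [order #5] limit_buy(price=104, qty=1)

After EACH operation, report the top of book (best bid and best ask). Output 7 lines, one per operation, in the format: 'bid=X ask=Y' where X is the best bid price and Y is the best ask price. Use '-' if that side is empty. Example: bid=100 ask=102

After op 1 [order #1] market_sell(qty=7): fills=none; bids=[-] asks=[-]
After op 2 [order #2] limit_buy(price=99, qty=8): fills=none; bids=[#2:8@99] asks=[-]
After op 3 [order #3] limit_sell(price=104, qty=5): fills=none; bids=[#2:8@99] asks=[#3:5@104]
After op 4 cancel(order #3): fills=none; bids=[#2:8@99] asks=[-]
After op 5 cancel(order #2): fills=none; bids=[-] asks=[-]
After op 6 [order #4] limit_buy(price=95, qty=5): fills=none; bids=[#4:5@95] asks=[-]
After op 7 [order #5] limit_buy(price=104, qty=1): fills=none; bids=[#5:1@104 #4:5@95] asks=[-]

Answer: bid=- ask=-
bid=99 ask=-
bid=99 ask=104
bid=99 ask=-
bid=- ask=-
bid=95 ask=-
bid=104 ask=-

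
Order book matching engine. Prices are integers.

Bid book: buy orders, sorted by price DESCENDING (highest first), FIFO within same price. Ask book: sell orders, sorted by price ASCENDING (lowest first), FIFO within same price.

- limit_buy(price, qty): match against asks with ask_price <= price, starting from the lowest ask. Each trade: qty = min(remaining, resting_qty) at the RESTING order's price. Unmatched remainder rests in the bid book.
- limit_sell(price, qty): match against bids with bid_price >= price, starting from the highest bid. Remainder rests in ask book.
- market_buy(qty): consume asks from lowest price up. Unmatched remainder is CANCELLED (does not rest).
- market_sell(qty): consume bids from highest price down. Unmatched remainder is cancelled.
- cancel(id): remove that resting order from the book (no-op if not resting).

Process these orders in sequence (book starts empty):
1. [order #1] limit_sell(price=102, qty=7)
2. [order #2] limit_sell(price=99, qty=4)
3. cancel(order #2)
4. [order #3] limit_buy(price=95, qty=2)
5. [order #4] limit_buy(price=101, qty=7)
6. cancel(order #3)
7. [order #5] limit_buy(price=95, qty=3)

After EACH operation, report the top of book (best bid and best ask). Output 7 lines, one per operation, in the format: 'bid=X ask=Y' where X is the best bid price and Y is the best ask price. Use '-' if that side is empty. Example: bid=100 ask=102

Answer: bid=- ask=102
bid=- ask=99
bid=- ask=102
bid=95 ask=102
bid=101 ask=102
bid=101 ask=102
bid=101 ask=102

Derivation:
After op 1 [order #1] limit_sell(price=102, qty=7): fills=none; bids=[-] asks=[#1:7@102]
After op 2 [order #2] limit_sell(price=99, qty=4): fills=none; bids=[-] asks=[#2:4@99 #1:7@102]
After op 3 cancel(order #2): fills=none; bids=[-] asks=[#1:7@102]
After op 4 [order #3] limit_buy(price=95, qty=2): fills=none; bids=[#3:2@95] asks=[#1:7@102]
After op 5 [order #4] limit_buy(price=101, qty=7): fills=none; bids=[#4:7@101 #3:2@95] asks=[#1:7@102]
After op 6 cancel(order #3): fills=none; bids=[#4:7@101] asks=[#1:7@102]
After op 7 [order #5] limit_buy(price=95, qty=3): fills=none; bids=[#4:7@101 #5:3@95] asks=[#1:7@102]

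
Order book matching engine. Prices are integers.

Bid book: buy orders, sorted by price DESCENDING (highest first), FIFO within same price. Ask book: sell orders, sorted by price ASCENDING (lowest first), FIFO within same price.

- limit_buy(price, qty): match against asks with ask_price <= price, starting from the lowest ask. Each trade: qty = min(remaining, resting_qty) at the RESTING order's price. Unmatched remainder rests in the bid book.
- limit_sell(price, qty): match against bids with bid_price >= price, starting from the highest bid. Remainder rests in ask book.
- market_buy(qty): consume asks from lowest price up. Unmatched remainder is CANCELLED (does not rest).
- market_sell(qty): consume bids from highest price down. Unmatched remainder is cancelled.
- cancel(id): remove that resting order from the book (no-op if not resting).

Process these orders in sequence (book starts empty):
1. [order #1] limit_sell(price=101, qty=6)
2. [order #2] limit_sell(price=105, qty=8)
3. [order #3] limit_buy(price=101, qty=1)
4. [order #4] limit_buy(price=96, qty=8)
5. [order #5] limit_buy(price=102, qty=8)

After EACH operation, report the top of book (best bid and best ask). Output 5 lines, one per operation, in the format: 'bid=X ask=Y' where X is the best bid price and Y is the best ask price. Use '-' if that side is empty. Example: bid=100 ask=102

Answer: bid=- ask=101
bid=- ask=101
bid=- ask=101
bid=96 ask=101
bid=102 ask=105

Derivation:
After op 1 [order #1] limit_sell(price=101, qty=6): fills=none; bids=[-] asks=[#1:6@101]
After op 2 [order #2] limit_sell(price=105, qty=8): fills=none; bids=[-] asks=[#1:6@101 #2:8@105]
After op 3 [order #3] limit_buy(price=101, qty=1): fills=#3x#1:1@101; bids=[-] asks=[#1:5@101 #2:8@105]
After op 4 [order #4] limit_buy(price=96, qty=8): fills=none; bids=[#4:8@96] asks=[#1:5@101 #2:8@105]
After op 5 [order #5] limit_buy(price=102, qty=8): fills=#5x#1:5@101; bids=[#5:3@102 #4:8@96] asks=[#2:8@105]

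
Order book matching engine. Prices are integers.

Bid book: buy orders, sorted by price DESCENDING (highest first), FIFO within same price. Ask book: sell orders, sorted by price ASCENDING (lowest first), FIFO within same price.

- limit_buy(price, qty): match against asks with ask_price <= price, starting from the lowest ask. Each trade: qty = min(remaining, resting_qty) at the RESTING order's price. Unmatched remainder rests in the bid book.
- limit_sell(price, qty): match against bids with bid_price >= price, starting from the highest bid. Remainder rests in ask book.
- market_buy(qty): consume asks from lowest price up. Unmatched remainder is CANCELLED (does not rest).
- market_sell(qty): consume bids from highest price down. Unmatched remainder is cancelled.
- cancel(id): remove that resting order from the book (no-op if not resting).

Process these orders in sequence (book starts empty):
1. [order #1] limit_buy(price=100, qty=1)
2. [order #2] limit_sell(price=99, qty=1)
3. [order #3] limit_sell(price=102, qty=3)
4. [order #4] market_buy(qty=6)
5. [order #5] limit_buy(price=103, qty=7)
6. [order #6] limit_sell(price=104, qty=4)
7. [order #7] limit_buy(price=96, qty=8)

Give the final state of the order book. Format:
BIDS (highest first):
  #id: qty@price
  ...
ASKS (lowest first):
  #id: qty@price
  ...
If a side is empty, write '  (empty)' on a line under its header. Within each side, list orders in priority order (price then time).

Answer: BIDS (highest first):
  #5: 7@103
  #7: 8@96
ASKS (lowest first):
  #6: 4@104

Derivation:
After op 1 [order #1] limit_buy(price=100, qty=1): fills=none; bids=[#1:1@100] asks=[-]
After op 2 [order #2] limit_sell(price=99, qty=1): fills=#1x#2:1@100; bids=[-] asks=[-]
After op 3 [order #3] limit_sell(price=102, qty=3): fills=none; bids=[-] asks=[#3:3@102]
After op 4 [order #4] market_buy(qty=6): fills=#4x#3:3@102; bids=[-] asks=[-]
After op 5 [order #5] limit_buy(price=103, qty=7): fills=none; bids=[#5:7@103] asks=[-]
After op 6 [order #6] limit_sell(price=104, qty=4): fills=none; bids=[#5:7@103] asks=[#6:4@104]
After op 7 [order #7] limit_buy(price=96, qty=8): fills=none; bids=[#5:7@103 #7:8@96] asks=[#6:4@104]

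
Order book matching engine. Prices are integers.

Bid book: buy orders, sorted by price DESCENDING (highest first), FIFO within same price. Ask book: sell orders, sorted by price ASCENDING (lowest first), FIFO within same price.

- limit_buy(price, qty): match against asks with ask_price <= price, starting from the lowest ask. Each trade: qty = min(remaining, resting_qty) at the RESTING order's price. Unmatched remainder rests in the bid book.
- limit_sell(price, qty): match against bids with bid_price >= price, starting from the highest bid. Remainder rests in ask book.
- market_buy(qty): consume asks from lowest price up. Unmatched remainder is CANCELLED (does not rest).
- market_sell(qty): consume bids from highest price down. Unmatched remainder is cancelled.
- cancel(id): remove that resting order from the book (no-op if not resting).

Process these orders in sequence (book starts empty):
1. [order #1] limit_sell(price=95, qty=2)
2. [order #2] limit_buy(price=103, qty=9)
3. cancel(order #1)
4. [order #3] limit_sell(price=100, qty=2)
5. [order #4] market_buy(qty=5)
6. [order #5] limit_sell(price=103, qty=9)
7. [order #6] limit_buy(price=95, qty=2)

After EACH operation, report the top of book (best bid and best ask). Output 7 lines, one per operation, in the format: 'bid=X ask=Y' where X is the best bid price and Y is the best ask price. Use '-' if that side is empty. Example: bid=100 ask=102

Answer: bid=- ask=95
bid=103 ask=-
bid=103 ask=-
bid=103 ask=-
bid=103 ask=-
bid=- ask=103
bid=95 ask=103

Derivation:
After op 1 [order #1] limit_sell(price=95, qty=2): fills=none; bids=[-] asks=[#1:2@95]
After op 2 [order #2] limit_buy(price=103, qty=9): fills=#2x#1:2@95; bids=[#2:7@103] asks=[-]
After op 3 cancel(order #1): fills=none; bids=[#2:7@103] asks=[-]
After op 4 [order #3] limit_sell(price=100, qty=2): fills=#2x#3:2@103; bids=[#2:5@103] asks=[-]
After op 5 [order #4] market_buy(qty=5): fills=none; bids=[#2:5@103] asks=[-]
After op 6 [order #5] limit_sell(price=103, qty=9): fills=#2x#5:5@103; bids=[-] asks=[#5:4@103]
After op 7 [order #6] limit_buy(price=95, qty=2): fills=none; bids=[#6:2@95] asks=[#5:4@103]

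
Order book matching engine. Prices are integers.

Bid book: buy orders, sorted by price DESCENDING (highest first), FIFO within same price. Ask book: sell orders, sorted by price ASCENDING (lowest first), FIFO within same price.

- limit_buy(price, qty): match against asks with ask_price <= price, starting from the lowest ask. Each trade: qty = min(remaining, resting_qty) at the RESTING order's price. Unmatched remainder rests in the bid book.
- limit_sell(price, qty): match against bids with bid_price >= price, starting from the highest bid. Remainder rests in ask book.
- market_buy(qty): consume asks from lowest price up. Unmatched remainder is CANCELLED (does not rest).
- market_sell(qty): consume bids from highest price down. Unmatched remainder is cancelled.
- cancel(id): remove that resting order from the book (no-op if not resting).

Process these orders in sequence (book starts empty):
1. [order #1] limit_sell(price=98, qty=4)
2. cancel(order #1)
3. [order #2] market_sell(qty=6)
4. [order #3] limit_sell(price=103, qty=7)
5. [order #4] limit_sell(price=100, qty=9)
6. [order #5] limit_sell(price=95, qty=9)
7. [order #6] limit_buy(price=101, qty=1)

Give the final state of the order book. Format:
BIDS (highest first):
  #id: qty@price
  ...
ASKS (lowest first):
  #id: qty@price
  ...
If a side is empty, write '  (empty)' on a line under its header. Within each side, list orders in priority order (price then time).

After op 1 [order #1] limit_sell(price=98, qty=4): fills=none; bids=[-] asks=[#1:4@98]
After op 2 cancel(order #1): fills=none; bids=[-] asks=[-]
After op 3 [order #2] market_sell(qty=6): fills=none; bids=[-] asks=[-]
After op 4 [order #3] limit_sell(price=103, qty=7): fills=none; bids=[-] asks=[#3:7@103]
After op 5 [order #4] limit_sell(price=100, qty=9): fills=none; bids=[-] asks=[#4:9@100 #3:7@103]
After op 6 [order #5] limit_sell(price=95, qty=9): fills=none; bids=[-] asks=[#5:9@95 #4:9@100 #3:7@103]
After op 7 [order #6] limit_buy(price=101, qty=1): fills=#6x#5:1@95; bids=[-] asks=[#5:8@95 #4:9@100 #3:7@103]

Answer: BIDS (highest first):
  (empty)
ASKS (lowest first):
  #5: 8@95
  #4: 9@100
  #3: 7@103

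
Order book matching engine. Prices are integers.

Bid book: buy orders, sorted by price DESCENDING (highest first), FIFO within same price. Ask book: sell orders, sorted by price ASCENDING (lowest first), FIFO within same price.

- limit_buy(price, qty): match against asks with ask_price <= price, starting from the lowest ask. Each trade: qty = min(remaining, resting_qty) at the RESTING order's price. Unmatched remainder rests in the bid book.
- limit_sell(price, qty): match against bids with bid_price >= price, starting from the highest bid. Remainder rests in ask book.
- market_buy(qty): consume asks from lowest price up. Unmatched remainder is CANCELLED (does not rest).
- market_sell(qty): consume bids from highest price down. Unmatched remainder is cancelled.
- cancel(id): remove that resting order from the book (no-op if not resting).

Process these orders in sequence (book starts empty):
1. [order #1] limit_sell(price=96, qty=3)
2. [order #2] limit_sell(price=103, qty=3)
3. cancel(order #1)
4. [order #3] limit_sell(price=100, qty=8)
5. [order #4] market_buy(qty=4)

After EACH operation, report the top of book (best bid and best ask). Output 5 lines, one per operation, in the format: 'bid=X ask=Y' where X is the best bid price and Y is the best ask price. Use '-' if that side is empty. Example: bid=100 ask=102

Answer: bid=- ask=96
bid=- ask=96
bid=- ask=103
bid=- ask=100
bid=- ask=100

Derivation:
After op 1 [order #1] limit_sell(price=96, qty=3): fills=none; bids=[-] asks=[#1:3@96]
After op 2 [order #2] limit_sell(price=103, qty=3): fills=none; bids=[-] asks=[#1:3@96 #2:3@103]
After op 3 cancel(order #1): fills=none; bids=[-] asks=[#2:3@103]
After op 4 [order #3] limit_sell(price=100, qty=8): fills=none; bids=[-] asks=[#3:8@100 #2:3@103]
After op 5 [order #4] market_buy(qty=4): fills=#4x#3:4@100; bids=[-] asks=[#3:4@100 #2:3@103]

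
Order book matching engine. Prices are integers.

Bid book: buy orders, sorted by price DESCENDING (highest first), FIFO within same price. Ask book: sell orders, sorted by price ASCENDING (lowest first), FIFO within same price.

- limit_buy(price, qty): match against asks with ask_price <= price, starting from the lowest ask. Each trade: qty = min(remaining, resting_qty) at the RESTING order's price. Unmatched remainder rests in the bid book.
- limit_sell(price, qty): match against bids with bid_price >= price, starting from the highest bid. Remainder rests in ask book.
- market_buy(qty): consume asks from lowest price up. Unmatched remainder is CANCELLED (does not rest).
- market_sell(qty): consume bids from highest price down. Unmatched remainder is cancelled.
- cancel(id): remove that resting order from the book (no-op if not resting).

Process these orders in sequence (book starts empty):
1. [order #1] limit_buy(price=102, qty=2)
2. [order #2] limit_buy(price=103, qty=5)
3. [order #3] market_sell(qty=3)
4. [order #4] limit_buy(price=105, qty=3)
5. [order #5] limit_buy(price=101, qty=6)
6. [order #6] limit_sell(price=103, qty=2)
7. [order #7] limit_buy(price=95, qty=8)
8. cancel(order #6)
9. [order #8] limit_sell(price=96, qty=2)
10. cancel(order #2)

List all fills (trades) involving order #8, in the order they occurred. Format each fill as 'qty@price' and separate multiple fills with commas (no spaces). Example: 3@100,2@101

After op 1 [order #1] limit_buy(price=102, qty=2): fills=none; bids=[#1:2@102] asks=[-]
After op 2 [order #2] limit_buy(price=103, qty=5): fills=none; bids=[#2:5@103 #1:2@102] asks=[-]
After op 3 [order #3] market_sell(qty=3): fills=#2x#3:3@103; bids=[#2:2@103 #1:2@102] asks=[-]
After op 4 [order #4] limit_buy(price=105, qty=3): fills=none; bids=[#4:3@105 #2:2@103 #1:2@102] asks=[-]
After op 5 [order #5] limit_buy(price=101, qty=6): fills=none; bids=[#4:3@105 #2:2@103 #1:2@102 #5:6@101] asks=[-]
After op 6 [order #6] limit_sell(price=103, qty=2): fills=#4x#6:2@105; bids=[#4:1@105 #2:2@103 #1:2@102 #5:6@101] asks=[-]
After op 7 [order #7] limit_buy(price=95, qty=8): fills=none; bids=[#4:1@105 #2:2@103 #1:2@102 #5:6@101 #7:8@95] asks=[-]
After op 8 cancel(order #6): fills=none; bids=[#4:1@105 #2:2@103 #1:2@102 #5:6@101 #7:8@95] asks=[-]
After op 9 [order #8] limit_sell(price=96, qty=2): fills=#4x#8:1@105 #2x#8:1@103; bids=[#2:1@103 #1:2@102 #5:6@101 #7:8@95] asks=[-]
After op 10 cancel(order #2): fills=none; bids=[#1:2@102 #5:6@101 #7:8@95] asks=[-]

Answer: 1@105,1@103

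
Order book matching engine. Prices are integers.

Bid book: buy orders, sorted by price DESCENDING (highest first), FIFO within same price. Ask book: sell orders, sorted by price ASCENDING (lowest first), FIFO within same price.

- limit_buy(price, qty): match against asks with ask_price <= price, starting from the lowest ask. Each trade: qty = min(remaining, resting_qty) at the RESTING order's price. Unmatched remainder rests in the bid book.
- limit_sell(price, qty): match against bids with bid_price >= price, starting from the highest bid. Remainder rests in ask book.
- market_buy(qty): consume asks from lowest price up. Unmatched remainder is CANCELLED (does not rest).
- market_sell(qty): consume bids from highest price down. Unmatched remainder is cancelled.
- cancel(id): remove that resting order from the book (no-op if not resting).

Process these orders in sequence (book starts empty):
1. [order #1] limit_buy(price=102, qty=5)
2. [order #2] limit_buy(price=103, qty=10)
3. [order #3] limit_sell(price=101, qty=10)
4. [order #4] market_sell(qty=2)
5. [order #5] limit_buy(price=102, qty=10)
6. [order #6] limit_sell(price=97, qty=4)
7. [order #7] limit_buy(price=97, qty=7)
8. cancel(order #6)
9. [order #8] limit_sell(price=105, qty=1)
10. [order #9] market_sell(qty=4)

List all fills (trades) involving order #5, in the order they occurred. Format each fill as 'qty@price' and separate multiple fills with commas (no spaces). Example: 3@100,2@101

After op 1 [order #1] limit_buy(price=102, qty=5): fills=none; bids=[#1:5@102] asks=[-]
After op 2 [order #2] limit_buy(price=103, qty=10): fills=none; bids=[#2:10@103 #1:5@102] asks=[-]
After op 3 [order #3] limit_sell(price=101, qty=10): fills=#2x#3:10@103; bids=[#1:5@102] asks=[-]
After op 4 [order #4] market_sell(qty=2): fills=#1x#4:2@102; bids=[#1:3@102] asks=[-]
After op 5 [order #5] limit_buy(price=102, qty=10): fills=none; bids=[#1:3@102 #5:10@102] asks=[-]
After op 6 [order #6] limit_sell(price=97, qty=4): fills=#1x#6:3@102 #5x#6:1@102; bids=[#5:9@102] asks=[-]
After op 7 [order #7] limit_buy(price=97, qty=7): fills=none; bids=[#5:9@102 #7:7@97] asks=[-]
After op 8 cancel(order #6): fills=none; bids=[#5:9@102 #7:7@97] asks=[-]
After op 9 [order #8] limit_sell(price=105, qty=1): fills=none; bids=[#5:9@102 #7:7@97] asks=[#8:1@105]
After op 10 [order #9] market_sell(qty=4): fills=#5x#9:4@102; bids=[#5:5@102 #7:7@97] asks=[#8:1@105]

Answer: 1@102,4@102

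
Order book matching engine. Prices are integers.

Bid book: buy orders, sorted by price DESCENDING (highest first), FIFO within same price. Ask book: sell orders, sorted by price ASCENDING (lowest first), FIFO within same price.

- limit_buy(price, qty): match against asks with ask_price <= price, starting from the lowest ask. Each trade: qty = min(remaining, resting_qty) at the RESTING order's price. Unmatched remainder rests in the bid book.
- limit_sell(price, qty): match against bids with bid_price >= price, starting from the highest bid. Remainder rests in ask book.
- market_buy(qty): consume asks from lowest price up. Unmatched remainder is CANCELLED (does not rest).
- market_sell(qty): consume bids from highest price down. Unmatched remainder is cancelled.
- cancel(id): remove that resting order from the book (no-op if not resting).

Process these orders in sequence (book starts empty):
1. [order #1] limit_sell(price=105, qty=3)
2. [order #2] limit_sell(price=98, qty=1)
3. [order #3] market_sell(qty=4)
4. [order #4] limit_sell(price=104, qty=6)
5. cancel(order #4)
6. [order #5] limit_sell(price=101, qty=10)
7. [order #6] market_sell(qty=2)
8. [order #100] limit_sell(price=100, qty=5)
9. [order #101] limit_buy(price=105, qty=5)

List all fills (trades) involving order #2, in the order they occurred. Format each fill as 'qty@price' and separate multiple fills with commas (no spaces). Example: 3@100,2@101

After op 1 [order #1] limit_sell(price=105, qty=3): fills=none; bids=[-] asks=[#1:3@105]
After op 2 [order #2] limit_sell(price=98, qty=1): fills=none; bids=[-] asks=[#2:1@98 #1:3@105]
After op 3 [order #3] market_sell(qty=4): fills=none; bids=[-] asks=[#2:1@98 #1:3@105]
After op 4 [order #4] limit_sell(price=104, qty=6): fills=none; bids=[-] asks=[#2:1@98 #4:6@104 #1:3@105]
After op 5 cancel(order #4): fills=none; bids=[-] asks=[#2:1@98 #1:3@105]
After op 6 [order #5] limit_sell(price=101, qty=10): fills=none; bids=[-] asks=[#2:1@98 #5:10@101 #1:3@105]
After op 7 [order #6] market_sell(qty=2): fills=none; bids=[-] asks=[#2:1@98 #5:10@101 #1:3@105]
After op 8 [order #100] limit_sell(price=100, qty=5): fills=none; bids=[-] asks=[#2:1@98 #100:5@100 #5:10@101 #1:3@105]
After op 9 [order #101] limit_buy(price=105, qty=5): fills=#101x#2:1@98 #101x#100:4@100; bids=[-] asks=[#100:1@100 #5:10@101 #1:3@105]

Answer: 1@98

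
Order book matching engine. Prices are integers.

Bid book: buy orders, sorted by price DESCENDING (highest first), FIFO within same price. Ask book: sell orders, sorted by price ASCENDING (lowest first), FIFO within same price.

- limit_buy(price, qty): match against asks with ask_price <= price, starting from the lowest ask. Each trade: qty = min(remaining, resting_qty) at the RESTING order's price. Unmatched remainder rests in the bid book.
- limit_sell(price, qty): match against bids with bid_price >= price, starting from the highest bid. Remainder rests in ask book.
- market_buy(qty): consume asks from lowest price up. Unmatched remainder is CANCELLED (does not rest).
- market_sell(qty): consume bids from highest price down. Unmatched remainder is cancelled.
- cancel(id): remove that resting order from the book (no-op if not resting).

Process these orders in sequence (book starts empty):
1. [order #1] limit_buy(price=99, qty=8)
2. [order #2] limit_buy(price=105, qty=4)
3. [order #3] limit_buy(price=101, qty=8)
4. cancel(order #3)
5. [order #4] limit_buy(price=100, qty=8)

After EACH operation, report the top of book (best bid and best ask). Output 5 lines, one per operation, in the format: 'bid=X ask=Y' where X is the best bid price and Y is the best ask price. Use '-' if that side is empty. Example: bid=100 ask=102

After op 1 [order #1] limit_buy(price=99, qty=8): fills=none; bids=[#1:8@99] asks=[-]
After op 2 [order #2] limit_buy(price=105, qty=4): fills=none; bids=[#2:4@105 #1:8@99] asks=[-]
After op 3 [order #3] limit_buy(price=101, qty=8): fills=none; bids=[#2:4@105 #3:8@101 #1:8@99] asks=[-]
After op 4 cancel(order #3): fills=none; bids=[#2:4@105 #1:8@99] asks=[-]
After op 5 [order #4] limit_buy(price=100, qty=8): fills=none; bids=[#2:4@105 #4:8@100 #1:8@99] asks=[-]

Answer: bid=99 ask=-
bid=105 ask=-
bid=105 ask=-
bid=105 ask=-
bid=105 ask=-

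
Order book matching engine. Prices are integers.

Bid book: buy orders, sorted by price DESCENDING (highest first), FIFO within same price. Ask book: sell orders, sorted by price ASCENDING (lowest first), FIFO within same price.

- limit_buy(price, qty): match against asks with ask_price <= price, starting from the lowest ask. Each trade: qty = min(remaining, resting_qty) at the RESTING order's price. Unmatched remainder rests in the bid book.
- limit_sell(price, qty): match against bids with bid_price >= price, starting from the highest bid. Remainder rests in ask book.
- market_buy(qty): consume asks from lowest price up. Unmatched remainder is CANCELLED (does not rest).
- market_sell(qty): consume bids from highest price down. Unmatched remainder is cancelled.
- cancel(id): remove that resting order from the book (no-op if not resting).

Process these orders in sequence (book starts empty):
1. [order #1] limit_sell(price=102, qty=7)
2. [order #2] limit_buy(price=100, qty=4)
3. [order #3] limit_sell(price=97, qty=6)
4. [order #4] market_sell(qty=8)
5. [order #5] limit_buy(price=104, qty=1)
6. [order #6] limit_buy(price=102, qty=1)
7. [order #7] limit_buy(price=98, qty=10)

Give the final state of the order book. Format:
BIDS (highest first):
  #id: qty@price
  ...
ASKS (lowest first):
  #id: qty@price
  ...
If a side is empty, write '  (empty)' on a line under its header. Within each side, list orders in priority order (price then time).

Answer: BIDS (highest first):
  #7: 10@98
ASKS (lowest first):
  #1: 7@102

Derivation:
After op 1 [order #1] limit_sell(price=102, qty=7): fills=none; bids=[-] asks=[#1:7@102]
After op 2 [order #2] limit_buy(price=100, qty=4): fills=none; bids=[#2:4@100] asks=[#1:7@102]
After op 3 [order #3] limit_sell(price=97, qty=6): fills=#2x#3:4@100; bids=[-] asks=[#3:2@97 #1:7@102]
After op 4 [order #4] market_sell(qty=8): fills=none; bids=[-] asks=[#3:2@97 #1:7@102]
After op 5 [order #5] limit_buy(price=104, qty=1): fills=#5x#3:1@97; bids=[-] asks=[#3:1@97 #1:7@102]
After op 6 [order #6] limit_buy(price=102, qty=1): fills=#6x#3:1@97; bids=[-] asks=[#1:7@102]
After op 7 [order #7] limit_buy(price=98, qty=10): fills=none; bids=[#7:10@98] asks=[#1:7@102]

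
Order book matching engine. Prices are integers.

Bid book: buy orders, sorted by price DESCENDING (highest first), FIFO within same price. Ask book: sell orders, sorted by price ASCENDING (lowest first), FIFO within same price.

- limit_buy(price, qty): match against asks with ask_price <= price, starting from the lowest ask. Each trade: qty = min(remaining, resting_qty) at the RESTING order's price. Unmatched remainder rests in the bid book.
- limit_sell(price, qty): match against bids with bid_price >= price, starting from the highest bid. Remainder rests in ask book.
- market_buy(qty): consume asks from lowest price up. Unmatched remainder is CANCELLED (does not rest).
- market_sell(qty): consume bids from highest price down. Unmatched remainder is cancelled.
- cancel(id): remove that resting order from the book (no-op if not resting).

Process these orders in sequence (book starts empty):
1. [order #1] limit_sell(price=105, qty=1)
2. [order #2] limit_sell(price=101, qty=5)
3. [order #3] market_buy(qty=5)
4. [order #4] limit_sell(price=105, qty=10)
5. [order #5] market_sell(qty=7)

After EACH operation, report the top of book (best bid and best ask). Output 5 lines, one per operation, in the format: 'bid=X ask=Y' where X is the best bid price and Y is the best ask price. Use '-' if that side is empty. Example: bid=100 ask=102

After op 1 [order #1] limit_sell(price=105, qty=1): fills=none; bids=[-] asks=[#1:1@105]
After op 2 [order #2] limit_sell(price=101, qty=5): fills=none; bids=[-] asks=[#2:5@101 #1:1@105]
After op 3 [order #3] market_buy(qty=5): fills=#3x#2:5@101; bids=[-] asks=[#1:1@105]
After op 4 [order #4] limit_sell(price=105, qty=10): fills=none; bids=[-] asks=[#1:1@105 #4:10@105]
After op 5 [order #5] market_sell(qty=7): fills=none; bids=[-] asks=[#1:1@105 #4:10@105]

Answer: bid=- ask=105
bid=- ask=101
bid=- ask=105
bid=- ask=105
bid=- ask=105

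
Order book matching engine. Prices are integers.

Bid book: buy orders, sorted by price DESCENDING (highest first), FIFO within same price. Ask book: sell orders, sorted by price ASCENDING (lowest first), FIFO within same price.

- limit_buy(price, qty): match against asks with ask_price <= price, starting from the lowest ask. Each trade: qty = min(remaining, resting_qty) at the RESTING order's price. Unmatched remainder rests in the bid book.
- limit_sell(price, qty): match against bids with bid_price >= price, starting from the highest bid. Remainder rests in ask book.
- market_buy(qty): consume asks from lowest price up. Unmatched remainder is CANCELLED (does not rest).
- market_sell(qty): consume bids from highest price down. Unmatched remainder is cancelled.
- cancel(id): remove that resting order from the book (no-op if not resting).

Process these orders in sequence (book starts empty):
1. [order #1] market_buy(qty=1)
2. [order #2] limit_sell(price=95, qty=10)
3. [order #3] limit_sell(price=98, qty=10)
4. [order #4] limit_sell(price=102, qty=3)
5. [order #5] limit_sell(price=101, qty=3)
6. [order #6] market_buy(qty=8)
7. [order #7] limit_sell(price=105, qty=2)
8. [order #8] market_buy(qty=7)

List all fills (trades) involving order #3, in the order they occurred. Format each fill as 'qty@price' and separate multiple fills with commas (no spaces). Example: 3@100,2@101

Answer: 5@98

Derivation:
After op 1 [order #1] market_buy(qty=1): fills=none; bids=[-] asks=[-]
After op 2 [order #2] limit_sell(price=95, qty=10): fills=none; bids=[-] asks=[#2:10@95]
After op 3 [order #3] limit_sell(price=98, qty=10): fills=none; bids=[-] asks=[#2:10@95 #3:10@98]
After op 4 [order #4] limit_sell(price=102, qty=3): fills=none; bids=[-] asks=[#2:10@95 #3:10@98 #4:3@102]
After op 5 [order #5] limit_sell(price=101, qty=3): fills=none; bids=[-] asks=[#2:10@95 #3:10@98 #5:3@101 #4:3@102]
After op 6 [order #6] market_buy(qty=8): fills=#6x#2:8@95; bids=[-] asks=[#2:2@95 #3:10@98 #5:3@101 #4:3@102]
After op 7 [order #7] limit_sell(price=105, qty=2): fills=none; bids=[-] asks=[#2:2@95 #3:10@98 #5:3@101 #4:3@102 #7:2@105]
After op 8 [order #8] market_buy(qty=7): fills=#8x#2:2@95 #8x#3:5@98; bids=[-] asks=[#3:5@98 #5:3@101 #4:3@102 #7:2@105]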